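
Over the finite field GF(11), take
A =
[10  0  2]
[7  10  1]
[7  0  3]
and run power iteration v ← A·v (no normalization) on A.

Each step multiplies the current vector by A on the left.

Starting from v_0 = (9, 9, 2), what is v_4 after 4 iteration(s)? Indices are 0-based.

v_4 = (6, 2, 7)

v_0 = (9, 9, 2).
v_1 = A·v_0 = (6, 1, 3).
v_2 = A·v_1 = (0, 0, 7).
v_3 = A·v_2 = (3, 7, 10).
v_4 = A·v_3 = (6, 2, 7).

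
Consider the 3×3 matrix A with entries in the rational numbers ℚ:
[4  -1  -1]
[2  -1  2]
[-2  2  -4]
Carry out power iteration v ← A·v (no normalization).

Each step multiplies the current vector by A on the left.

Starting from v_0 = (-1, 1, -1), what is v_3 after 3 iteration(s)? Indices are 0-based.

v_3 = (-55, -119, 200)

v_0 = (-1, 1, -1).
v_1 = A·v_0 = (-4, -5, 8).
v_2 = A·v_1 = (-19, 13, -34).
v_3 = A·v_2 = (-55, -119, 200).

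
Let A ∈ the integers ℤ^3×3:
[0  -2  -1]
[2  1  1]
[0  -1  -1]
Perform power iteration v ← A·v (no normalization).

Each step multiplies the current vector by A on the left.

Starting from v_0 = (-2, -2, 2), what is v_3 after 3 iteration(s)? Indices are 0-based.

v_0 = (-2, -2, 2).
v_1 = A·v_0 = (2, -4, 0).
v_2 = A·v_1 = (8, 0, 4).
v_3 = A·v_2 = (-4, 20, -4).

v_3 = (-4, 20, -4)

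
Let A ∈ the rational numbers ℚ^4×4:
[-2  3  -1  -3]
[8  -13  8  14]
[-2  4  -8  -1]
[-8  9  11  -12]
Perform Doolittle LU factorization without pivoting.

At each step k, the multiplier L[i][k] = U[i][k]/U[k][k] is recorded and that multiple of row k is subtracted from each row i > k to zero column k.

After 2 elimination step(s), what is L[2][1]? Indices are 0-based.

Step 1: pivot at (0,0) is -2.
  row1 ← row1 − (-4)·row0  ⇒  L[1][0]=-4, U row1=(0, -1, 4, 2)
  row2 ← row2 − (1)·row0  ⇒  L[2][0]=1, U row2=(0, 1, -7, 2)
  row3 ← row3 − (4)·row0  ⇒  L[3][0]=4, U row3=(0, -3, 15, 0)
Step 2: pivot at (1,1) is -1.
  row2 ← row2 − (-1)·row1  ⇒  L[2][1]=-1, U row2=(0, 0, -3, 4)
  row3 ← row3 − (3)·row1  ⇒  L[3][1]=3, U row3=(0, 0, 3, -6)

L[2][1] = -1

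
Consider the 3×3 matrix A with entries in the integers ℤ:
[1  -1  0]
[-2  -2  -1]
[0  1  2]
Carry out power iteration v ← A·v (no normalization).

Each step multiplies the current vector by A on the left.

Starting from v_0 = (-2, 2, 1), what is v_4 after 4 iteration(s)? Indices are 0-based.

v_4 = (4, 24, 27)

v_0 = (-2, 2, 1).
v_1 = A·v_0 = (-4, -1, 4).
v_2 = A·v_1 = (-3, 6, 7).
v_3 = A·v_2 = (-9, -13, 20).
v_4 = A·v_3 = (4, 24, 27).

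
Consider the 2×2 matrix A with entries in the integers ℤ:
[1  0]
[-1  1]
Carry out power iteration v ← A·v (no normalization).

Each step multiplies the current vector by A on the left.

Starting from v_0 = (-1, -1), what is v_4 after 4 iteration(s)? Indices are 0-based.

v_0 = (-1, -1).
v_1 = A·v_0 = (-1, 0).
v_2 = A·v_1 = (-1, 1).
v_3 = A·v_2 = (-1, 2).
v_4 = A·v_3 = (-1, 3).

v_4 = (-1, 3)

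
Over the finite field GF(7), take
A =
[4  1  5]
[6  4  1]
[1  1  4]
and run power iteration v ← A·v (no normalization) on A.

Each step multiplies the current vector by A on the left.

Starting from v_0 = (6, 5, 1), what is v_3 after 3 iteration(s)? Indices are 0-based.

v_0 = (6, 5, 1).
v_1 = A·v_0 = (6, 1, 1).
v_2 = A·v_1 = (2, 6, 4).
v_3 = A·v_2 = (6, 5, 3).

v_3 = (6, 5, 3)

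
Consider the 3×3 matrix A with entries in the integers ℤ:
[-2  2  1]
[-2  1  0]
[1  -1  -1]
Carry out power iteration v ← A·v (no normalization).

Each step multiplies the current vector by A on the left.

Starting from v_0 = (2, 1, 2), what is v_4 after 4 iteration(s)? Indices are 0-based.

v_4 = (-10, -13, 9)

v_0 = (2, 1, 2).
v_1 = A·v_0 = (0, -3, -1).
v_2 = A·v_1 = (-7, -3, 4).
v_3 = A·v_2 = (12, 11, -8).
v_4 = A·v_3 = (-10, -13, 9).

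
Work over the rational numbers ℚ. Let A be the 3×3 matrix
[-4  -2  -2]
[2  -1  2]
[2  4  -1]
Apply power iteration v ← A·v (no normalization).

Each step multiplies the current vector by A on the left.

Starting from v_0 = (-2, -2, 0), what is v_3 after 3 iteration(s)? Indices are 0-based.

v_3 = (20, 14, -60)

v_0 = (-2, -2, 0).
v_1 = A·v_0 = (12, -2, -12).
v_2 = A·v_1 = (-20, 2, 28).
v_3 = A·v_2 = (20, 14, -60).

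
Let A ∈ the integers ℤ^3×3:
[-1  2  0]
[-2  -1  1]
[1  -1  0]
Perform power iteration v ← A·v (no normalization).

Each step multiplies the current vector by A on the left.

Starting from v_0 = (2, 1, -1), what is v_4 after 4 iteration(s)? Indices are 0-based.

v_0 = (2, 1, -1).
v_1 = A·v_0 = (0, -6, 1).
v_2 = A·v_1 = (-12, 7, 6).
v_3 = A·v_2 = (26, 23, -19).
v_4 = A·v_3 = (20, -94, 3).

v_4 = (20, -94, 3)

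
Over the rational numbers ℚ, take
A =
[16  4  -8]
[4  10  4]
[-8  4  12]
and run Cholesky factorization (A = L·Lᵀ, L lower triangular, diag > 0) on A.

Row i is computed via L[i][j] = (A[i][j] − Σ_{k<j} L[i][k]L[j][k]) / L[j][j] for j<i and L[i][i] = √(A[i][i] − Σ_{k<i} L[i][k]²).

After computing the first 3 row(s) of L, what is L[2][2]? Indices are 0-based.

Step 1: L[0][0] = √(16) = 4.
  L[1][0] = (4) / L[0][0] = 1.
Step 2: L[1][1] = √(9) = 3.
  L[2][0] = (-8) / L[0][0] = -2.
  L[2][1] = (6) / L[1][1] = 2.
Step 3: L[2][2] = √(4) = 2.

L[2][2] = 2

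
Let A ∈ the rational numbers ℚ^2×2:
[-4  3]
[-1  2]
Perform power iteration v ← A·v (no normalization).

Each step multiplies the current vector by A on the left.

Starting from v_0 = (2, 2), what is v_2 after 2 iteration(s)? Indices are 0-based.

v_2 = (14, 6)

v_0 = (2, 2).
v_1 = A·v_0 = (-2, 2).
v_2 = A·v_1 = (14, 6).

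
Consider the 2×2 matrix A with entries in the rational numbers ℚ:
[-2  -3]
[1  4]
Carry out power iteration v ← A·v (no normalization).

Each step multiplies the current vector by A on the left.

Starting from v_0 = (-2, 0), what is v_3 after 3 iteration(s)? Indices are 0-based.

v_3 = (16, -18)

v_0 = (-2, 0).
v_1 = A·v_0 = (4, -2).
v_2 = A·v_1 = (-2, -4).
v_3 = A·v_2 = (16, -18).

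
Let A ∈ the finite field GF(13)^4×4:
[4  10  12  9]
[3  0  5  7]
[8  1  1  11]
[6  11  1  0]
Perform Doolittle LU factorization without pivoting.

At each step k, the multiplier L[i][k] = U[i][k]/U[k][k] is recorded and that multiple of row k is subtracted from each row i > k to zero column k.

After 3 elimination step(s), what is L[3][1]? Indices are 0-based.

Step 1: pivot at (0,0) is 4.
  row1 ← row1 − (4)·row0  ⇒  L[1][0]=4, U row1=(0, 12, 9, 10)
  row2 ← row2 − (2)·row0  ⇒  L[2][0]=2, U row2=(0, 7, 3, 6)
  row3 ← row3 − (8)·row0  ⇒  L[3][0]=8, U row3=(0, 9, 9, 6)
Step 2: pivot at (1,1) is 12.
  row2 ← row2 − (6)·row1  ⇒  L[2][1]=6, U row2=(0, 0, 1, 11)
  row3 ← row3 − (4)·row1  ⇒  L[3][1]=4, U row3=(0, 0, 12, 5)
Step 3: pivot at (2,2) is 1.
  row3 ← row3 − (12)·row2  ⇒  L[3][2]=12, U row3=(0, 0, 0, 3)

L[3][1] = 4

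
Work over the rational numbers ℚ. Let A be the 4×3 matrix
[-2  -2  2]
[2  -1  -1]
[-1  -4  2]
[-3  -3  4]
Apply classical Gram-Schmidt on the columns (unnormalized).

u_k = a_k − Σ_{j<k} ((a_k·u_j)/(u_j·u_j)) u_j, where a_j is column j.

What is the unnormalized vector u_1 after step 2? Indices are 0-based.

Step 1: u_0 = a_0 = (-2, 2, -1, -3).
Step 2: u_1 = a_1 − (5/6)·u_0 = (-1/3, -8/3, -19/6, -1/2).

u_1 = (-1/3, -8/3, -19/6, -1/2)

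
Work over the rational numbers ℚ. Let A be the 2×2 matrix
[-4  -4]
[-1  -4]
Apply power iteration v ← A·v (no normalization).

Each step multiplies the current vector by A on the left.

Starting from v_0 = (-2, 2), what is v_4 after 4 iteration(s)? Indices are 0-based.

v_0 = (-2, 2).
v_1 = A·v_0 = (0, -6).
v_2 = A·v_1 = (24, 24).
v_3 = A·v_2 = (-192, -120).
v_4 = A·v_3 = (1248, 672).

v_4 = (1248, 672)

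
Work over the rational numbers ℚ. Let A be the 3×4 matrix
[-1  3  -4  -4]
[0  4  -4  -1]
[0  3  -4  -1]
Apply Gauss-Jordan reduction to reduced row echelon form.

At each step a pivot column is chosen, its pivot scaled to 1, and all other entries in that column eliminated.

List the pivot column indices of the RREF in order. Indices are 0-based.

pivot columns: 0, 1, 2

step 1: normalize row 0 (÷-1) = (1, -3, 4, 4)
step 2: normalize row 1 (÷4) = (0, 1, -1, -1/4)
  row 0: subtract -3×row1 = (1, 0, 1, 13/4)
  row 2: subtract 3×row1 = (0, 0, -1, -1/4)
step 3: normalize row 2 (÷-1) = (0, 0, 1, 1/4)
  row 0: subtract 1×row2 = (1, 0, 0, 3)
  row 1: subtract -1×row2 = (0, 1, 0, 0)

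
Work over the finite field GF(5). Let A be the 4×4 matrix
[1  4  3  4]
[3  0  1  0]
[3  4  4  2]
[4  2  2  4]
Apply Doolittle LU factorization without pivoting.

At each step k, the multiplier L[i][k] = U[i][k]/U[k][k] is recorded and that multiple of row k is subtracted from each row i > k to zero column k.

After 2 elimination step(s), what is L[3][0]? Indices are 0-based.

L[3][0] = 4

[col 0] pivot 1
  R1 -= 3*R0 → (0, 3, 2, 3)  (L[1][0] := 3)
  R2 -= 3*R0 → (0, 2, 0, 0)  (L[2][0] := 3)
  R3 -= 4*R0 → (0, 1, 0, 3)  (L[3][0] := 4)
[col 1] pivot 3
  R2 -= 4*R1 → (0, 0, 2, 3)  (L[2][1] := 4)
  R3 -= 2*R1 → (0, 0, 1, 2)  (L[3][1] := 2)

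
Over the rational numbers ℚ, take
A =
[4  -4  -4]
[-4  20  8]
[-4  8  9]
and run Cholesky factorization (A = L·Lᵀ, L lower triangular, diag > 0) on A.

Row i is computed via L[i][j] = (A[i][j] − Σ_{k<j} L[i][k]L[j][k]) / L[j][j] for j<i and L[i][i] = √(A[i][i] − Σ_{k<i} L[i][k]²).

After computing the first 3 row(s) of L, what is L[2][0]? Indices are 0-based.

L[2][0] = -2

Step 1: L[0][0] = √(4) = 2.
  L[1][0] = (-4) / L[0][0] = -2.
Step 2: L[1][1] = √(16) = 4.
  L[2][0] = (-4) / L[0][0] = -2.
  L[2][1] = (4) / L[1][1] = 1.
Step 3: L[2][2] = √(4) = 2.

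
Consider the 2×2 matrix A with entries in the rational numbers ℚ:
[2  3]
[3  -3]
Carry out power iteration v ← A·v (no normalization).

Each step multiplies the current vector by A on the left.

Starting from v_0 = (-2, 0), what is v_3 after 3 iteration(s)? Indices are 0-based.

v_0 = (-2, 0).
v_1 = A·v_0 = (-4, -6).
v_2 = A·v_1 = (-26, 6).
v_3 = A·v_2 = (-34, -96).

v_3 = (-34, -96)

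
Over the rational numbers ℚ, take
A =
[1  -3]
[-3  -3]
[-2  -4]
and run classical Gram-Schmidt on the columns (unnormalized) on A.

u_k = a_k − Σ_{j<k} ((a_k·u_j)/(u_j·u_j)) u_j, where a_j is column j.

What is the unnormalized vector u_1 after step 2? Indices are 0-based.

Step 1: u_0 = a_0 = (1, -3, -2).
Step 2: u_1 = a_1 − (1)·u_0 = (-4, 0, -2).

u_1 = (-4, 0, -2)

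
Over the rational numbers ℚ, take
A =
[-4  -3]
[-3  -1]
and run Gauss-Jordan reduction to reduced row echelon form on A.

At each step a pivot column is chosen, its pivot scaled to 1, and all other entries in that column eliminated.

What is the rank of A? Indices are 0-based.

step 1: normalize row 0 (÷-4) = (1, 3/4)
  row 1: subtract -3×row0 = (0, 5/4)
step 2: normalize row 1 (÷5/4) = (0, 1)
  row 0: subtract 3/4×row1 = (1, 0)

rank = 2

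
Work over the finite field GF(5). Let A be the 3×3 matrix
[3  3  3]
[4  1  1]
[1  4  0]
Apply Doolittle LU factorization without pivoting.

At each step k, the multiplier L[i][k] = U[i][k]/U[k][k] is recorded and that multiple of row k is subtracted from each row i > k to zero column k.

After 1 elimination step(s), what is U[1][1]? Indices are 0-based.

[col 0] pivot 3
  R1 -= 3*R0 → (0, 2, 2)  (L[1][0] := 3)
  R2 -= 2*R0 → (0, 3, 4)  (L[2][0] := 2)

U[1][1] = 2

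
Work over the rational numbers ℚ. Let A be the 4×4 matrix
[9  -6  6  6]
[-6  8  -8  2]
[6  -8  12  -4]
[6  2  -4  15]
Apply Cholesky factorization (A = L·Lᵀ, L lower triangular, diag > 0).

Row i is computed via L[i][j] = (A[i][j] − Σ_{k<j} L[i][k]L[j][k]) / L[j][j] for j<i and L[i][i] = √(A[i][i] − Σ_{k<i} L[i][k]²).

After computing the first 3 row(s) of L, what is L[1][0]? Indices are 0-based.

Step 1: L[0][0] = √(9) = 3.
  L[1][0] = (-6) / L[0][0] = -2.
Step 2: L[1][1] = √(4) = 2.
  L[2][0] = (6) / L[0][0] = 2.
  L[2][1] = (-4) / L[1][1] = -2.
Step 3: L[2][2] = √(4) = 2.

L[1][0] = -2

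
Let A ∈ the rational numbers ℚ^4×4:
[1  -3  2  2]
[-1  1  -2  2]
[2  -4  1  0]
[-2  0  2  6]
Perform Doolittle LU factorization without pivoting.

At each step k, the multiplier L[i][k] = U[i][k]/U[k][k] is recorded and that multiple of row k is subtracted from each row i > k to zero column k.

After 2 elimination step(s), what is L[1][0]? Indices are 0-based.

Step 1: pivot at (0,0) is 1.
  row1 ← row1 − (-1)·row0  ⇒  L[1][0]=-1, U row1=(0, -2, 0, 4)
  row2 ← row2 − (2)·row0  ⇒  L[2][0]=2, U row2=(0, 2, -3, -4)
  row3 ← row3 − (-2)·row0  ⇒  L[3][0]=-2, U row3=(0, -6, 6, 10)
Step 2: pivot at (1,1) is -2.
  row2 ← row2 − (-1)·row1  ⇒  L[2][1]=-1, U row2=(0, 0, -3, 0)
  row3 ← row3 − (3)·row1  ⇒  L[3][1]=3, U row3=(0, 0, 6, -2)

L[1][0] = -1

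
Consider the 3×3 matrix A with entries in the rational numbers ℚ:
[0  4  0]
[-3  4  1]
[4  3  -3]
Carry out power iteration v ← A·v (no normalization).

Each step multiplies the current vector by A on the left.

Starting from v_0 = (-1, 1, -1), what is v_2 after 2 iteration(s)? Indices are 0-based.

v_0 = (-1, 1, -1).
v_1 = A·v_0 = (4, 6, 2).
v_2 = A·v_1 = (24, 14, 28).

v_2 = (24, 14, 28)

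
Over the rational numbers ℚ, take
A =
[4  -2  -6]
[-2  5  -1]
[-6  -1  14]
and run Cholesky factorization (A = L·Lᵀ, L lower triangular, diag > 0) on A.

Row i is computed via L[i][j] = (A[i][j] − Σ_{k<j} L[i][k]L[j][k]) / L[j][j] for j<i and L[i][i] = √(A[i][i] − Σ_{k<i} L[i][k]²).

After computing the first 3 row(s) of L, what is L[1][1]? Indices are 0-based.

Step 1: L[0][0] = √(4) = 2.
  L[1][0] = (-2) / L[0][0] = -1.
Step 2: L[1][1] = √(4) = 2.
  L[2][0] = (-6) / L[0][0] = -3.
  L[2][1] = (-4) / L[1][1] = -2.
Step 3: L[2][2] = √(1) = 1.

L[1][1] = 2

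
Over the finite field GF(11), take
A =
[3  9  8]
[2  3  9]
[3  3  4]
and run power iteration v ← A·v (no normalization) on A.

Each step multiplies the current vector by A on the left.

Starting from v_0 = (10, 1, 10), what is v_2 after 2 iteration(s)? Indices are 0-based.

v_0 = (10, 1, 10).
v_1 = A·v_0 = (9, 3, 7).
v_2 = A·v_1 = (0, 2, 9).

v_2 = (0, 2, 9)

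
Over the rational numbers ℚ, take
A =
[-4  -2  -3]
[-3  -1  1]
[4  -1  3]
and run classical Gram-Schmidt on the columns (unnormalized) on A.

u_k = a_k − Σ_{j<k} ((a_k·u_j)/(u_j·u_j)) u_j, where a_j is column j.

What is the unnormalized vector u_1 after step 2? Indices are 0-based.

Step 1: u_0 = a_0 = (-4, -3, 4).
Step 2: u_1 = a_1 − (7/41)·u_0 = (-54/41, -20/41, -69/41).

u_1 = (-54/41, -20/41, -69/41)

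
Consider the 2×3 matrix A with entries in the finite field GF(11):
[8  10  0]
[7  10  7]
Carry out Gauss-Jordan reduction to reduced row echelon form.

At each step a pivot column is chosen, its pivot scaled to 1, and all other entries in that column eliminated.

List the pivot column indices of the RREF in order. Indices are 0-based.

pivot columns: 0, 1

[1] R0 /= 8  ⇒  (1, 4, 0)
     R1 -= 7·R0  ⇒  (0, 4, 7)
[2] R1 /= 4  ⇒  (0, 1, 10)
     R0 -= 4·R1  ⇒  (1, 0, 4)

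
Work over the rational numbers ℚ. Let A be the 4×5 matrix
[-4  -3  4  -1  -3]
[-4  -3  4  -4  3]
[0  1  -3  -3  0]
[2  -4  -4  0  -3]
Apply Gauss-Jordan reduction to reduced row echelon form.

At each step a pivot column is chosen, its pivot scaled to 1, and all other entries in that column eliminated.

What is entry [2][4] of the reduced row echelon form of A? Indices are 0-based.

M[2][4] = 77/37

step 1: normalize row 0 (÷-4) = (1, 3/4, -1, 1/4, 3/4)
  row 1: subtract -4×row0 = (0, 0, 0, -3, 6)
  row 3: subtract 2×row0 = (0, -11/2, -2, -1/2, -9/2)
step 2: exchange rows 1,2
step 2: normalize row 1 (÷1) = (0, 1, -3, -3, 0)
  row 0: subtract 3/4×row1 = (1, 0, 5/4, 5/2, 3/4)
  row 3: subtract -11/2×row1 = (0, 0, -37/2, -17, -9/2)
step 3: exchange rows 2,3
step 3: normalize row 2 (÷-37/2) = (0, 0, 1, 34/37, 9/37)
  row 0: subtract 5/4×row2 = (1, 0, 0, 50/37, 33/74)
  row 1: subtract -3×row2 = (0, 1, 0, -9/37, 27/37)
step 4: normalize row 3 (÷-3) = (0, 0, 0, 1, -2)
  row 0: subtract 50/37×row3 = (1, 0, 0, 0, 233/74)
  row 1: subtract -9/37×row3 = (0, 1, 0, 0, 9/37)
  row 2: subtract 34/37×row3 = (0, 0, 1, 0, 77/37)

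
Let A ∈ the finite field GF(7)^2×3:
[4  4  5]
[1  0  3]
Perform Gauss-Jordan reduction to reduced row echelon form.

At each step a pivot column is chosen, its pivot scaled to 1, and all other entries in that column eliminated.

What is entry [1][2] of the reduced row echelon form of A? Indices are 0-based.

[1] R0 /= 4  ⇒  (1, 1, 3)
     R1 -= 1·R0  ⇒  (0, 6, 0)
[2] R1 /= 6  ⇒  (0, 1, 0)
     R0 -= 1·R1  ⇒  (1, 0, 3)

M[1][2] = 0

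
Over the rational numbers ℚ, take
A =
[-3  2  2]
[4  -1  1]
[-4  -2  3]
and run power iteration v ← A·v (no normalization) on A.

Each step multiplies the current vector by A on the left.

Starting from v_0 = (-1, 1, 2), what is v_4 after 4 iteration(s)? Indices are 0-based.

v_0 = (-1, 1, 2).
v_1 = A·v_0 = (9, -3, 8).
v_2 = A·v_1 = (-17, 47, -6).
v_3 = A·v_2 = (133, -121, -44).
v_4 = A·v_3 = (-729, 609, -422).

v_4 = (-729, 609, -422)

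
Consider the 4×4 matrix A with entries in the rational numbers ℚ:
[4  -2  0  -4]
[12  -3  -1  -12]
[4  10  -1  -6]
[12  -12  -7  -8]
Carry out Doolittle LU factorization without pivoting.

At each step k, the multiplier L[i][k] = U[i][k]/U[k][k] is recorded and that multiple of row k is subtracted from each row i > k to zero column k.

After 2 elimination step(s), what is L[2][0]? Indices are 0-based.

L[2][0] = 1

[col 0] pivot 4
  R1 -= 3*R0 → (0, 3, -1, 0)  (L[1][0] := 3)
  R2 -= 1*R0 → (0, 12, -1, -2)  (L[2][0] := 1)
  R3 -= 3*R0 → (0, -6, -7, 4)  (L[3][0] := 3)
[col 1] pivot 3
  R2 -= 4*R1 → (0, 0, 3, -2)  (L[2][1] := 4)
  R3 -= -2*R1 → (0, 0, -9, 4)  (L[3][1] := -2)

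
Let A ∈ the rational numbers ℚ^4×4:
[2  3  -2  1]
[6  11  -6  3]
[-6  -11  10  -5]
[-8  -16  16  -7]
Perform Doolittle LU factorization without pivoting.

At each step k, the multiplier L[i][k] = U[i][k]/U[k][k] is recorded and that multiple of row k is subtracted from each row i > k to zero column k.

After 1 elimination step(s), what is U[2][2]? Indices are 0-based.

U[2][2] = 4

[col 0] pivot 2
  R1 -= 3*R0 → (0, 2, 0, 0)  (L[1][0] := 3)
  R2 -= -3*R0 → (0, -2, 4, -2)  (L[2][0] := -3)
  R3 -= -4*R0 → (0, -4, 8, -3)  (L[3][0] := -4)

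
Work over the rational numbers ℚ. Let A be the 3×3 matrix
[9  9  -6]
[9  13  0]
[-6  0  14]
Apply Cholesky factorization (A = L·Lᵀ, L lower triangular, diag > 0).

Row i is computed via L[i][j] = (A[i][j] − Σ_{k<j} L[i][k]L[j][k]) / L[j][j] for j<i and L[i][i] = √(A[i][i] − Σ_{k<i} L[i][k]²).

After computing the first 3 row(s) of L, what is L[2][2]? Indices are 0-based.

Step 1: L[0][0] = √(9) = 3.
  L[1][0] = (9) / L[0][0] = 3.
Step 2: L[1][1] = √(4) = 2.
  L[2][0] = (-6) / L[0][0] = -2.
  L[2][1] = (6) / L[1][1] = 3.
Step 3: L[2][2] = √(1) = 1.

L[2][2] = 1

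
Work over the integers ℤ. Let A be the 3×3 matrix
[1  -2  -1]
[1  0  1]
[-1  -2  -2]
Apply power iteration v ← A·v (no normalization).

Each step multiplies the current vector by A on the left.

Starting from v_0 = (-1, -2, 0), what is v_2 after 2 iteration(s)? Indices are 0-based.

v_2 = (0, 8, -11)

v_0 = (-1, -2, 0).
v_1 = A·v_0 = (3, -1, 5).
v_2 = A·v_1 = (0, 8, -11).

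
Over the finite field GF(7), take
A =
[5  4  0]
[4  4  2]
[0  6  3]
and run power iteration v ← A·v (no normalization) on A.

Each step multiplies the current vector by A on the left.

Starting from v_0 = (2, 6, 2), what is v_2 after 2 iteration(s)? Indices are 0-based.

v_0 = (2, 6, 2).
v_1 = A·v_0 = (6, 1, 0).
v_2 = A·v_1 = (6, 0, 6).

v_2 = (6, 0, 6)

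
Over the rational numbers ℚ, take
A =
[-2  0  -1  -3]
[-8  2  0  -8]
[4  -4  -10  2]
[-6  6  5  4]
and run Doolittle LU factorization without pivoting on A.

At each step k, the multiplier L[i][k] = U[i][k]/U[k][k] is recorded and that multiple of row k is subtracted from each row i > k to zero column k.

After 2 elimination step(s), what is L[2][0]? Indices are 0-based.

L[2][0] = -2

Step 1: pivot at (0,0) is -2.
  row1 ← row1 − (4)·row0  ⇒  L[1][0]=4, U row1=(0, 2, 4, 4)
  row2 ← row2 − (-2)·row0  ⇒  L[2][0]=-2, U row2=(0, -4, -12, -4)
  row3 ← row3 − (3)·row0  ⇒  L[3][0]=3, U row3=(0, 6, 8, 13)
Step 2: pivot at (1,1) is 2.
  row2 ← row2 − (-2)·row1  ⇒  L[2][1]=-2, U row2=(0, 0, -4, 4)
  row3 ← row3 − (3)·row1  ⇒  L[3][1]=3, U row3=(0, 0, -4, 1)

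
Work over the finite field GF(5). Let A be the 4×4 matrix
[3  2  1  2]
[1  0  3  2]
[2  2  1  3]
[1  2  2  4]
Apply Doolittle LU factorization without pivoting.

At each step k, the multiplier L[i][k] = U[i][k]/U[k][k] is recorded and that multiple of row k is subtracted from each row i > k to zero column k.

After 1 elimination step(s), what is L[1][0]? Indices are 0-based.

L[1][0] = 2

[col 0] pivot 3
  R1 -= 2*R0 → (0, 1, 1, 3)  (L[1][0] := 2)
  R2 -= 4*R0 → (0, 4, 2, 0)  (L[2][0] := 4)
  R3 -= 2*R0 → (0, 3, 0, 0)  (L[3][0] := 2)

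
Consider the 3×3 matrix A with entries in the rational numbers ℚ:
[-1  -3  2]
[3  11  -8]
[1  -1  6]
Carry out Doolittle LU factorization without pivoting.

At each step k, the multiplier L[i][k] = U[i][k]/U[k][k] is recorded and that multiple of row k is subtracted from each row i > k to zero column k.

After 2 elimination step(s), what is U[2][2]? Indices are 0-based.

U[2][2] = 4

k=0: U[0][0]=-1
  eliminate (1,0): mult=-3, new row 1: (0, 2, -2); set L[1][0]=-3
  eliminate (2,0): mult=-1, new row 2: (0, -4, 8); set L[2][0]=-1
k=1: U[1][1]=2
  eliminate (2,1): mult=-2, new row 2: (0, 0, 4); set L[2][1]=-2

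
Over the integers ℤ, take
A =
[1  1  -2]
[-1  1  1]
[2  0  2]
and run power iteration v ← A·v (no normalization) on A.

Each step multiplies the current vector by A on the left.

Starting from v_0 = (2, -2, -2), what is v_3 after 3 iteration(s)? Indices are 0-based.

v_0 = (2, -2, -2).
v_1 = A·v_0 = (4, -6, 0).
v_2 = A·v_1 = (-2, -10, 8).
v_3 = A·v_2 = (-28, 0, 12).

v_3 = (-28, 0, 12)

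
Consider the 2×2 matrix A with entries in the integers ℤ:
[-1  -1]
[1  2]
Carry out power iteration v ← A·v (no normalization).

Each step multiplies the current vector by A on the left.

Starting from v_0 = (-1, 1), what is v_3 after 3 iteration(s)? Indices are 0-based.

v_0 = (-1, 1).
v_1 = A·v_0 = (0, 1).
v_2 = A·v_1 = (-1, 2).
v_3 = A·v_2 = (-1, 3).

v_3 = (-1, 3)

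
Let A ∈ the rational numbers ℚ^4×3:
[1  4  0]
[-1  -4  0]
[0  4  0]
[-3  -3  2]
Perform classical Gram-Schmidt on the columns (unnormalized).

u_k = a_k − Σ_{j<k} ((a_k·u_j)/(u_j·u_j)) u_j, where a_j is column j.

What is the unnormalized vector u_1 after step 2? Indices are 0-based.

u_1 = (27/11, -27/11, 4, 18/11)

Step 1: u_0 = a_0 = (1, -1, 0, -3).
Step 2: u_1 = a_1 − (17/11)·u_0 = (27/11, -27/11, 4, 18/11).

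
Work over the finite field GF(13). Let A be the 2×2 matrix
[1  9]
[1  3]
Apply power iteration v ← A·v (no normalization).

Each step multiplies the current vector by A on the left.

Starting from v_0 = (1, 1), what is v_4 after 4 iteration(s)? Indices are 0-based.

v_4 = (4, 8)

v_0 = (1, 1).
v_1 = A·v_0 = (10, 4).
v_2 = A·v_1 = (7, 9).
v_3 = A·v_2 = (10, 8).
v_4 = A·v_3 = (4, 8).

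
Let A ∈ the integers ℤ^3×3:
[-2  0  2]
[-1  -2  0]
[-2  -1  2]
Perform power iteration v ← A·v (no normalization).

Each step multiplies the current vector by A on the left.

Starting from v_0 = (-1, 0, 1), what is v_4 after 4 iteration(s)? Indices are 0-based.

v_0 = (-1, 0, 1).
v_1 = A·v_0 = (4, 1, 4).
v_2 = A·v_1 = (0, -6, -1).
v_3 = A·v_2 = (-2, 12, 4).
v_4 = A·v_3 = (12, -22, 0).

v_4 = (12, -22, 0)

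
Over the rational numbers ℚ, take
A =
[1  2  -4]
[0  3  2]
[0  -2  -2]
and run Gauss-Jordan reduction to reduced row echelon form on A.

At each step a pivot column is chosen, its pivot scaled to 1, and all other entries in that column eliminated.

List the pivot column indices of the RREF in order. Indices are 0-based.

pivot columns: 0, 1, 2

[1] R0 /= 1  ⇒  (1, 2, -4)
[2] R1 /= 3  ⇒  (0, 1, 2/3)
     R0 -= 2·R1  ⇒  (1, 0, -16/3)
     R2 -= -2·R1  ⇒  (0, 0, -2/3)
[3] R2 /= -2/3  ⇒  (0, 0, 1)
     R0 -= -16/3·R2  ⇒  (1, 0, 0)
     R1 -= 2/3·R2  ⇒  (0, 1, 0)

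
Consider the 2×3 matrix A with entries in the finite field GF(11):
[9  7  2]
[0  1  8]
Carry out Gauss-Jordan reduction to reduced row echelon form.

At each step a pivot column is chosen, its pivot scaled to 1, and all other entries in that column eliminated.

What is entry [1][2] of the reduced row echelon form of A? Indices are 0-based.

[1] R0 /= 9  ⇒  (1, 2, 10)
[2] R1 /= 1  ⇒  (0, 1, 8)
     R0 -= 2·R1  ⇒  (1, 0, 5)

M[1][2] = 8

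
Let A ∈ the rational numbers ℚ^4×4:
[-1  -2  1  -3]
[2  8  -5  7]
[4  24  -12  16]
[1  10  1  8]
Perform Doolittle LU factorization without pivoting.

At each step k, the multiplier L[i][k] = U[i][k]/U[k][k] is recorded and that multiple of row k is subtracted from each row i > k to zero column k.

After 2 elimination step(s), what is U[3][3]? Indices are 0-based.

Step 1: pivot at (0,0) is -1.
  row1 ← row1 − (-2)·row0  ⇒  L[1][0]=-2, U row1=(0, 4, -3, 1)
  row2 ← row2 − (-4)·row0  ⇒  L[2][0]=-4, U row2=(0, 16, -8, 4)
  row3 ← row3 − (-1)·row0  ⇒  L[3][0]=-1, U row3=(0, 8, 2, 5)
Step 2: pivot at (1,1) is 4.
  row2 ← row2 − (4)·row1  ⇒  L[2][1]=4, U row2=(0, 0, 4, 0)
  row3 ← row3 − (2)·row1  ⇒  L[3][1]=2, U row3=(0, 0, 8, 3)

U[3][3] = 3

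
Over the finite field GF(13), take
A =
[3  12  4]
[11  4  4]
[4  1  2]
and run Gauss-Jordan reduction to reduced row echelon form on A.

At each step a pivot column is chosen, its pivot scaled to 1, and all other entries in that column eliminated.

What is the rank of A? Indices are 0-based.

rank = 3

pivot(0,0)=3: scale R0 → (1, 4, 10)
  clear (1,0): R1 −= (11)R0 → (0, 12, 11)
  clear (2,0): R2 −= (4)R0 → (0, 11, 1)
pivot(1,1)=12: scale R1 → (0, 1, 2)
  clear (0,1): R0 −= (4)R1 → (1, 0, 2)
  clear (2,1): R2 −= (11)R1 → (0, 0, 5)
pivot(2,2)=5: scale R2 → (0, 0, 1)
  clear (0,2): R0 −= (2)R2 → (1, 0, 0)
  clear (1,2): R1 −= (2)R2 → (0, 1, 0)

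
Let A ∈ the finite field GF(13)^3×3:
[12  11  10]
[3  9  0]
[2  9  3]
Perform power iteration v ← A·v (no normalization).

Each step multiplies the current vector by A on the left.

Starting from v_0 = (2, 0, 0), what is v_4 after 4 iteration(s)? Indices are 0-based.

v_0 = (2, 0, 0).
v_1 = A·v_0 = (11, 6, 4).
v_2 = A·v_1 = (4, 9, 10).
v_3 = A·v_2 = (0, 2, 2).
v_4 = A·v_3 = (3, 5, 11).

v_4 = (3, 5, 11)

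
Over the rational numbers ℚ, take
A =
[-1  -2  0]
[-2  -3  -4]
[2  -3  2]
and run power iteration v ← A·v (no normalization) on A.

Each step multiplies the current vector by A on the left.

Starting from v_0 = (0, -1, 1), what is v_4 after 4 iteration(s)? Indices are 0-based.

v_4 = (-32, -457, 293)

v_0 = (0, -1, 1).
v_1 = A·v_0 = (2, -1, 5).
v_2 = A·v_1 = (0, -21, 17).
v_3 = A·v_2 = (42, -5, 97).
v_4 = A·v_3 = (-32, -457, 293).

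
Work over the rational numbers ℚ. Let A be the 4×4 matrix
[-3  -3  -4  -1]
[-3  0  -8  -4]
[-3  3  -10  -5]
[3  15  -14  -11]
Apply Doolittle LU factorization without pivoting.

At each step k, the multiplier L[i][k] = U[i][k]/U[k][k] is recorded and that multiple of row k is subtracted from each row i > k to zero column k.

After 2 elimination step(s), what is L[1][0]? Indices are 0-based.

L[1][0] = 1

k=0: U[0][0]=-3
  eliminate (1,0): mult=1, new row 1: (0, 3, -4, -3); set L[1][0]=1
  eliminate (2,0): mult=1, new row 2: (0, 6, -6, -4); set L[2][0]=1
  eliminate (3,0): mult=-1, new row 3: (0, 12, -18, -12); set L[3][0]=-1
k=1: U[1][1]=3
  eliminate (2,1): mult=2, new row 2: (0, 0, 2, 2); set L[2][1]=2
  eliminate (3,1): mult=4, new row 3: (0, 0, -2, 0); set L[3][1]=4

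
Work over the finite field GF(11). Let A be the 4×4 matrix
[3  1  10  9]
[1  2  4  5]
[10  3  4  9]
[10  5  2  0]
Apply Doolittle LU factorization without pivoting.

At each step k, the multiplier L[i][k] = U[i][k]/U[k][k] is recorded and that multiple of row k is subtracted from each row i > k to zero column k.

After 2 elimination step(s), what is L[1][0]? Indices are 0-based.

L[1][0] = 4

Step 1: pivot at (0,0) is 3.
  row1 ← row1 − (4)·row0  ⇒  L[1][0]=4, U row1=(0, 9, 8, 2)
  row2 ← row2 − (7)·row0  ⇒  L[2][0]=7, U row2=(0, 7, 0, 1)
  row3 ← row3 − (7)·row0  ⇒  L[3][0]=7, U row3=(0, 9, 9, 3)
Step 2: pivot at (1,1) is 9.
  row2 ← row2 − (2)·row1  ⇒  L[2][1]=2, U row2=(0, 0, 6, 8)
  row3 ← row3 − (1)·row1  ⇒  L[3][1]=1, U row3=(0, 0, 1, 1)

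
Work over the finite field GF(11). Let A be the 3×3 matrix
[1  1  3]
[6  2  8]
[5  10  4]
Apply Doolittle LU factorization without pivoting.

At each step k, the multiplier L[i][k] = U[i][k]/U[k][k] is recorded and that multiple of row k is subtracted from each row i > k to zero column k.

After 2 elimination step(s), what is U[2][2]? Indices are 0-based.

U[2][2] = 4

[col 0] pivot 1
  R1 -= 6*R0 → (0, 7, 1)  (L[1][0] := 6)
  R2 -= 5*R0 → (0, 5, 0)  (L[2][0] := 5)
[col 1] pivot 7
  R2 -= 7*R1 → (0, 0, 4)  (L[2][1] := 7)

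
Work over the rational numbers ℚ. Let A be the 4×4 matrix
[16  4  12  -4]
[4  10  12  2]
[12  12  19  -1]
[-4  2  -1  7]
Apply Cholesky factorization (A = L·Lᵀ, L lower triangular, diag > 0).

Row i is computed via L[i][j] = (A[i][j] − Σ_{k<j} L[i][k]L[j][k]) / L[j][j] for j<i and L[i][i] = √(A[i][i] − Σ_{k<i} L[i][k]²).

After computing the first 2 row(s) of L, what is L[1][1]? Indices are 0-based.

Step 1: L[0][0] = √(16) = 4.
  L[1][0] = (4) / L[0][0] = 1.
Step 2: L[1][1] = √(9) = 3.

L[1][1] = 3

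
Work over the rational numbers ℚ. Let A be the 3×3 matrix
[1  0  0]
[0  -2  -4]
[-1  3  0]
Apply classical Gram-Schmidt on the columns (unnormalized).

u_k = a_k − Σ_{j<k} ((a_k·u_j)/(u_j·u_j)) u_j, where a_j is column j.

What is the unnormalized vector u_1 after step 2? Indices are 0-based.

u_1 = (3/2, -2, 3/2)

Step 1: u_0 = a_0 = (1, 0, -1).
Step 2: u_1 = a_1 − (-3/2)·u_0 = (3/2, -2, 3/2).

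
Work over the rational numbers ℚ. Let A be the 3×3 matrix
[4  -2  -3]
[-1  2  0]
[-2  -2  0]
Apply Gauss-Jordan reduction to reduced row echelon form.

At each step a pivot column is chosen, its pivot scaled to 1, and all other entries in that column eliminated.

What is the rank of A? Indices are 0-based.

rank = 3

step 1: normalize row 0 (÷4) = (1, -1/2, -3/4)
  row 1: subtract -1×row0 = (0, 3/2, -3/4)
  row 2: subtract -2×row0 = (0, -3, -3/2)
step 2: normalize row 1 (÷3/2) = (0, 1, -1/2)
  row 0: subtract -1/2×row1 = (1, 0, -1)
  row 2: subtract -3×row1 = (0, 0, -3)
step 3: normalize row 2 (÷-3) = (0, 0, 1)
  row 0: subtract -1×row2 = (1, 0, 0)
  row 1: subtract -1/2×row2 = (0, 1, 0)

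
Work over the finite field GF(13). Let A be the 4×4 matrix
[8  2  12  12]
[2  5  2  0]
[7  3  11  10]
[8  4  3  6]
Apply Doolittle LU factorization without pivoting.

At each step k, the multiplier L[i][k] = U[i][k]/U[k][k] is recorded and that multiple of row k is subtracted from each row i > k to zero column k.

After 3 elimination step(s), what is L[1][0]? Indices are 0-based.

[col 0] pivot 8
  R1 -= 10*R0 → (0, 11, 12, 10)  (L[1][0] := 10)
  R2 -= 9*R0 → (0, 11, 7, 6)  (L[2][0] := 9)
  R3 -= 1*R0 → (0, 2, 4, 7)  (L[3][0] := 1)
[col 1] pivot 11
  R2 -= 1*R1 → (0, 0, 8, 9)  (L[2][1] := 1)
  R3 -= 12*R1 → (0, 0, 3, 4)  (L[3][1] := 12)
[col 2] pivot 8
  R3 -= 2*R2 → (0, 0, 0, 12)  (L[3][2] := 2)

L[1][0] = 10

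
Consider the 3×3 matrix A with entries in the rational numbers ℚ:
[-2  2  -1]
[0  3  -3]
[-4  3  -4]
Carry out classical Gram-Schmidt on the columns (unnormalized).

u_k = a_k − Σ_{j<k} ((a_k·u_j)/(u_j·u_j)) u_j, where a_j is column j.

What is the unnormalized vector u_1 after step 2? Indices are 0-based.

Step 1: u_0 = a_0 = (-2, 0, -4).
Step 2: u_1 = a_1 − (-4/5)·u_0 = (2/5, 3, -1/5).

u_1 = (2/5, 3, -1/5)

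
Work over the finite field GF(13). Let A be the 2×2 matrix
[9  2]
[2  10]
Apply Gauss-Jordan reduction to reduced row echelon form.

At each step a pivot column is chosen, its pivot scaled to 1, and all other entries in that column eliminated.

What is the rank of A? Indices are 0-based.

rank = 2

pivot(0,0)=9: scale R0 → (1, 6)
  clear (1,0): R1 −= (2)R0 → (0, 11)
pivot(1,1)=11: scale R1 → (0, 1)
  clear (0,1): R0 −= (6)R1 → (1, 0)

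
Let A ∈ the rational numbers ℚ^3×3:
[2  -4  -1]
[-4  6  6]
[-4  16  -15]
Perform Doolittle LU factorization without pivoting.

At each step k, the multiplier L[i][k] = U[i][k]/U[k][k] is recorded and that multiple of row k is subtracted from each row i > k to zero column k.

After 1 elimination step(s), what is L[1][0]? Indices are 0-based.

Step 1: pivot at (0,0) is 2.
  row1 ← row1 − (-2)·row0  ⇒  L[1][0]=-2, U row1=(0, -2, 4)
  row2 ← row2 − (-2)·row0  ⇒  L[2][0]=-2, U row2=(0, 8, -17)

L[1][0] = -2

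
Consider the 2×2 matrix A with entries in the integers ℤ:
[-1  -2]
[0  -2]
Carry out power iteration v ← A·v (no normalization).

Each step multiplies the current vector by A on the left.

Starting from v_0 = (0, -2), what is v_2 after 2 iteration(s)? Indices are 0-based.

v_2 = (-12, -8)

v_0 = (0, -2).
v_1 = A·v_0 = (4, 4).
v_2 = A·v_1 = (-12, -8).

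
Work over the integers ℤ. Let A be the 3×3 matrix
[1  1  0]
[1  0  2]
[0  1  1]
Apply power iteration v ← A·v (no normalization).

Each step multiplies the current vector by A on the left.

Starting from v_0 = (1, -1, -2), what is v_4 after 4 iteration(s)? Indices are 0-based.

v_0 = (1, -1, -2).
v_1 = A·v_0 = (0, -3, -3).
v_2 = A·v_1 = (-3, -6, -6).
v_3 = A·v_2 = (-9, -15, -12).
v_4 = A·v_3 = (-24, -33, -27).

v_4 = (-24, -33, -27)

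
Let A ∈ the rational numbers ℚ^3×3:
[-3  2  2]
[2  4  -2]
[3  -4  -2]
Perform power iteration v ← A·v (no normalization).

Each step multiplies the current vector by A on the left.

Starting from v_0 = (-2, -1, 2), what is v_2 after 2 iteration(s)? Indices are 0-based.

v_2 = (-60, -20, 84)

v_0 = (-2, -1, 2).
v_1 = A·v_0 = (8, -12, -6).
v_2 = A·v_1 = (-60, -20, 84).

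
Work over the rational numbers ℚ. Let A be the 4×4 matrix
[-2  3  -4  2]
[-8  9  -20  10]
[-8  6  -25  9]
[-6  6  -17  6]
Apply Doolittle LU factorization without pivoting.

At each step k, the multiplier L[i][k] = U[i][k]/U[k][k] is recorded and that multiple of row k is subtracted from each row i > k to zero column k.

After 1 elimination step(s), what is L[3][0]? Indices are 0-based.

k=0: U[0][0]=-2
  eliminate (1,0): mult=4, new row 1: (0, -3, -4, 2); set L[1][0]=4
  eliminate (2,0): mult=4, new row 2: (0, -6, -9, 1); set L[2][0]=4
  eliminate (3,0): mult=3, new row 3: (0, -3, -5, 0); set L[3][0]=3

L[3][0] = 3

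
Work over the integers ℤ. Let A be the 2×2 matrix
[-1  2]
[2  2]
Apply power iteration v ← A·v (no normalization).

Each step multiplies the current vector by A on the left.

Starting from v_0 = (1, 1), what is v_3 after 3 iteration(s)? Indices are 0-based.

v_0 = (1, 1).
v_1 = A·v_0 = (1, 4).
v_2 = A·v_1 = (7, 10).
v_3 = A·v_2 = (13, 34).

v_3 = (13, 34)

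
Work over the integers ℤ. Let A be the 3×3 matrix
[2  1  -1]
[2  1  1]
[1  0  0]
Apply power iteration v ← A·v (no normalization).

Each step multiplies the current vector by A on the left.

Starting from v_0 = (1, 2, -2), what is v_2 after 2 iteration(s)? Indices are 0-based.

v_2 = (13, 15, 6)

v_0 = (1, 2, -2).
v_1 = A·v_0 = (6, 2, 1).
v_2 = A·v_1 = (13, 15, 6).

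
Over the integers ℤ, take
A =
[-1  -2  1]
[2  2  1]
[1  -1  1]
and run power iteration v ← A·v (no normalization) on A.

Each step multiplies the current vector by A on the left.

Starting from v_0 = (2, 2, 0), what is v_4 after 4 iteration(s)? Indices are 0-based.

v_4 = (36, -104, -14)

v_0 = (2, 2, 0).
v_1 = A·v_0 = (-6, 8, 0).
v_2 = A·v_1 = (-10, 4, -14).
v_3 = A·v_2 = (-12, -26, -28).
v_4 = A·v_3 = (36, -104, -14).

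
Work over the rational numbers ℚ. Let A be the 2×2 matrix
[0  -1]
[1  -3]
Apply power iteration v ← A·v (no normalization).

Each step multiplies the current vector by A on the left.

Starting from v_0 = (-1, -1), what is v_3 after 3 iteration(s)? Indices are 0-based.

v_3 = (5, 13)

v_0 = (-1, -1).
v_1 = A·v_0 = (1, 2).
v_2 = A·v_1 = (-2, -5).
v_3 = A·v_2 = (5, 13).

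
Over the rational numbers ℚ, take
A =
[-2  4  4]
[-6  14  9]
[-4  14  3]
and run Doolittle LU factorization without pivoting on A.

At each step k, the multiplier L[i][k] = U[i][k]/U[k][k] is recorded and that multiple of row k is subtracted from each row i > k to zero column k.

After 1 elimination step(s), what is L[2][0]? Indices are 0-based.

L[2][0] = 2

Step 1: pivot at (0,0) is -2.
  row1 ← row1 − (3)·row0  ⇒  L[1][0]=3, U row1=(0, 2, -3)
  row2 ← row2 − (2)·row0  ⇒  L[2][0]=2, U row2=(0, 6, -5)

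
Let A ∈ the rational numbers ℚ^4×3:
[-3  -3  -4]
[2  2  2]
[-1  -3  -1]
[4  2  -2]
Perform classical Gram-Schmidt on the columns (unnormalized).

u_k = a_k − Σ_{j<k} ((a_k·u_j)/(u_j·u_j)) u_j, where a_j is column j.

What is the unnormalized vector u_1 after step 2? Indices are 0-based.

u_1 = (-3/5, 2/5, -11/5, -6/5)

Step 1: u_0 = a_0 = (-3, 2, -1, 4).
Step 2: u_1 = a_1 − (4/5)·u_0 = (-3/5, 2/5, -11/5, -6/5).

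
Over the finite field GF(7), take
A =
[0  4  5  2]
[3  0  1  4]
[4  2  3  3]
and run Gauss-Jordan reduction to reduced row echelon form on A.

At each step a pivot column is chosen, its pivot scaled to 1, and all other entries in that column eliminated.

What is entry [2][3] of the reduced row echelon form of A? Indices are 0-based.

step 1: exchange rows 0,1
step 1: normalize row 0 (÷3) = (1, 0, 5, 6)
  row 2: subtract 4×row0 = (0, 2, 4, 0)
step 2: normalize row 1 (÷4) = (0, 1, 3, 4)
  row 2: subtract 2×row1 = (0, 0, 5, 6)
step 3: normalize row 2 (÷5) = (0, 0, 1, 4)
  row 0: subtract 5×row2 = (1, 0, 0, 0)
  row 1: subtract 3×row2 = (0, 1, 0, 6)

M[2][3] = 4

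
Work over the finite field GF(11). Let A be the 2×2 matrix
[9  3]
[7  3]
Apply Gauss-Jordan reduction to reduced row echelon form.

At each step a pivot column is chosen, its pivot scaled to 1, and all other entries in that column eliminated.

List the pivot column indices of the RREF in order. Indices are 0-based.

step 1: normalize row 0 (÷9) = (1, 4)
  row 1: subtract 7×row0 = (0, 8)
step 2: normalize row 1 (÷8) = (0, 1)
  row 0: subtract 4×row1 = (1, 0)

pivot columns: 0, 1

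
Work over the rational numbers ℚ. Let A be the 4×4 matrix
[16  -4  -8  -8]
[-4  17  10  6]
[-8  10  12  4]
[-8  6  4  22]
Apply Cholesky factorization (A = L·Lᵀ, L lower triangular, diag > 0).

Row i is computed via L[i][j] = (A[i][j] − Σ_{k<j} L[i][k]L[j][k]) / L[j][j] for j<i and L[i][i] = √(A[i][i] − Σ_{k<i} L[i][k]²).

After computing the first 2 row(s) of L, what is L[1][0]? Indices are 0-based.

Step 1: L[0][0] = √(16) = 4.
  L[1][0] = (-4) / L[0][0] = -1.
Step 2: L[1][1] = √(16) = 4.

L[1][0] = -1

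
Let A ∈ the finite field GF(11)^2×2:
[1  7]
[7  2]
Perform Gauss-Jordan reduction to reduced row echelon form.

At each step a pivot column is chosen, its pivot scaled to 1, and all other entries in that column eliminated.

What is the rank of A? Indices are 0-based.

[1] R0 /= 1  ⇒  (1, 7)
     R1 -= 7·R0  ⇒  (0, 8)
[2] R1 /= 8  ⇒  (0, 1)
     R0 -= 7·R1  ⇒  (1, 0)

rank = 2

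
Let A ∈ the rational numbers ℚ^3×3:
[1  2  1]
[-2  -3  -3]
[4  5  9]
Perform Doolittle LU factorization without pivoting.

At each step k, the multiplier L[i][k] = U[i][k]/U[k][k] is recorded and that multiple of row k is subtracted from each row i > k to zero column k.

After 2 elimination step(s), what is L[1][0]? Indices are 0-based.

k=0: U[0][0]=1
  eliminate (1,0): mult=-2, new row 1: (0, 1, -1); set L[1][0]=-2
  eliminate (2,0): mult=4, new row 2: (0, -3, 5); set L[2][0]=4
k=1: U[1][1]=1
  eliminate (2,1): mult=-3, new row 2: (0, 0, 2); set L[2][1]=-3

L[1][0] = -2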